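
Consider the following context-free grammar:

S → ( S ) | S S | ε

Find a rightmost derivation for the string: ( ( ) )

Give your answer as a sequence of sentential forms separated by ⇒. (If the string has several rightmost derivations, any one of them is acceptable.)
Start with S.
Step 1: the rightmost non-terminal is S; apply S → ( S ):  ( S )
Step 2: the rightmost non-terminal is S; apply S → ( S ):  ( ( S ) )
Step 3: the rightmost non-terminal is S; apply S → ε:  ( ( ) )

Final answer: S ⇒ ( S ) ⇒ ( ( S ) ) ⇒ ( ( ) )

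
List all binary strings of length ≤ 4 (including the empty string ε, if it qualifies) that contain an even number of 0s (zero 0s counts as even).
Checking every binary string of length 0 to 4:
  Length 0: accepted: ε | rejected: (none)
  Length 1: accepted: 1 | rejected: 0
  Length 2: accepted: 00, 11 | rejected: 01, 10
  Length 3: accepted: 001, 010, 100, 111 | rejected: 000, 011, 101, 110
  Length 4: accepted: 0000, 0011, 0101, 0110, 1001, 1010, 1100, 1111 | rejected: 0001, 0010, 0100, 0111, 1000, 1011, 1101, 1110
Total: 16 string(s).

Final answer: ε, 1, 00, 11, 001, 010, 100, 111, 0000, 0011, 0101, 0110, 1001, 1010, 1100, 1111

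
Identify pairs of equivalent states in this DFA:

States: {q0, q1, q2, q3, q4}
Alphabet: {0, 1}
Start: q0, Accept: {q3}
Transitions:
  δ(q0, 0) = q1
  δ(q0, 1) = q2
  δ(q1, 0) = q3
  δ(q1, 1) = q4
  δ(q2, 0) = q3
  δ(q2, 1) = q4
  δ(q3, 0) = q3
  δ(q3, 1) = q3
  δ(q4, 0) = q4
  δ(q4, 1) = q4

Using the table-filling algorithm:
Round 0 – mark pairs where exactly one state is accepting: (q0,q3), (q1,q3), (q2,q3), (q3,q4)
Round 1 – newly marked: (q0,q1) [on 0: q1 vs q3, already marked]; (q0,q2) [on 0: q1 vs q3, already marked]; (q1,q4) [on 0: q3 vs q4, already marked]; (q2,q4) [on 0: q3 vs q4, already marked]
Round 2 – newly marked: (q0,q4) [on 0: q1 vs q4, already marked]
No further pairs can be marked.
(q1, q2) unmarked: δ(q1,0)=q3, δ(q2,0)=q3; δ(q1,1)=q4, δ(q2,1)=q4 → equivalent
Equivalent pairs: (q1, q2)

Final answer: Equivalent pairs: (q1, q2)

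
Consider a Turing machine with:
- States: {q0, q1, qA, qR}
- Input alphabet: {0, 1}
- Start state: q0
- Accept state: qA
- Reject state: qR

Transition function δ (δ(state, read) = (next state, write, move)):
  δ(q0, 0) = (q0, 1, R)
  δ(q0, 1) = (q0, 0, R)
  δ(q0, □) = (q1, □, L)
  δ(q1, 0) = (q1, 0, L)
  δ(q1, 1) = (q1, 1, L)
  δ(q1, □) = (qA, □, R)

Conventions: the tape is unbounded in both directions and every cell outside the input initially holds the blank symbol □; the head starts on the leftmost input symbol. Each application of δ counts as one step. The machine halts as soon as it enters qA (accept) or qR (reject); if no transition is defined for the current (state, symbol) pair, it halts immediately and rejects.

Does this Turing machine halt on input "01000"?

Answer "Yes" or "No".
Step 0: [q0]01000 (head at position 0)
Step 1: δ(q0, 0) = (q0, 1, R)  ⊢  1[q0]1000 (head at position 1)
Step 2: δ(q0, 1) = (q0, 0, R)  ⊢  10[q0]000 (head at position 2)
Step 3: δ(q0, 0) = (q0, 1, R)  ⊢  101[q0]00 (head at position 3)
Step 4: δ(q0, 0) = (q0, 1, R)  ⊢  1011[q0]0 (head at position 4)
Step 5: δ(q0, 0) = (q0, 1, R)  ⊢  10111[q0]□ (head at position 5)
Step 6: δ(q0, □) = (q1, □, L)  ⊢  1011[q1]1□ (head at position 4)
Step 7: δ(q1, 1) = (q1, 1, L)  ⊢  101[q1]11□ (head at position 3)
Step 8: δ(q1, 1) = (q1, 1, L)  ⊢  10[q1]111□ (head at position 2)
Step 9: δ(q1, 1) = (q1, 1, L)  ⊢  1[q1]0111□ (head at position 1)
Step 10: δ(q1, 0) = (q1, 0, L)  ⊢  [q1]10111□ (head at position 0)
Step 11: δ(q1, 1) = (q1, 1, L)  ⊢  [q1]□10111□ (head at position -1)
Step 12: δ(q1, □) = (qA, □, R)  ⊢  □[qA]10111□ (head at position 0)
The machine is in qA, so it halts and accepts.
It halts after 12 steps.

Final answer: Yes - halts after 12 steps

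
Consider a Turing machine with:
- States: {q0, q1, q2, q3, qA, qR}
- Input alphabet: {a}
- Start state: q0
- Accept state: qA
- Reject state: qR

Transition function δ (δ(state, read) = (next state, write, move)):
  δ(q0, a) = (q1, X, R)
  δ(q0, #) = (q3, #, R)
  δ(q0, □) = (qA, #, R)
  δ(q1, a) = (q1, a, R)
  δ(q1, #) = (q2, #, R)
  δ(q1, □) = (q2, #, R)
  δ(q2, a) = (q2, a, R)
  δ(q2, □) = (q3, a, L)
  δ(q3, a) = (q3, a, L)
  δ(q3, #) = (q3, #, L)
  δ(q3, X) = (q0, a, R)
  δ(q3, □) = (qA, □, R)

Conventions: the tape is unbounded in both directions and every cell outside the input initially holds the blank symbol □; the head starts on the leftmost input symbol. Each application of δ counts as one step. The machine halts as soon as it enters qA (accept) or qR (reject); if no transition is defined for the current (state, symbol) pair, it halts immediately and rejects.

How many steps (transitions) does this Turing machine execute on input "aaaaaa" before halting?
Trace (configuration after each step, as tape_left[state]tape_right with head position):
Step 0: [q0]aaaaaa (head at position 0)
Step 1: X[q1]aaaaa (head 1)
Step 2: Xa[q1]aaaa (head 2)
Step 3: Xaa[q1]aaa (head 3)
Step 4: Xaaa[q1]aa (head 4)
Step 5: Xaaaa[q1]a (head 5)
Step 6: Xaaaaa[q1]□ (head 6)
Step 7: Xaaaaa#[q2]□ (head 7)
Step 8: Xaaaaa[q3]#a (head 6)
Step 9: Xaaaa[q3]a#a (head 5)
Step 10: Xaaa[q3]aa#a (head 4)
Step 11: Xaa[q3]aaa#a (head 3)
Step 12: Xa[q3]aaaa#a (head 2)
Step 13: X[q3]aaaaa#a (head 1)
Step 14: [q3]Xaaaaa#a (head 0)
Step 15: a[q0]aaaaa#a (head 1)
Step 16: aX[q1]aaaa#a (head 2)
Step 17: aXa[q1]aaa#a (head 3)
Step 18: aXaa[q1]aa#a (head 4)
Step 19: aXaaa[q1]a#a (head 5)
Step 20: aXaaaa[q1]#a (head 6)
Step 21: aXaaaa#[q2]a (head 7)
Step 22: aXaaaa#a[q2]□ (head 8)
Step 23: aXaaaa#[q3]aa (head 7)
Step 24: aXaaaa[q3]#aa (head 6)
Step 25: aXaaa[q3]a#aa (head 5)
Step 26: aXaa[q3]aa#aa (head 4)
Step 27: aXa[q3]aaa#aa (head 3)
Step 28: aX[q3]aaaa#aa (head 2)
Step 29: a[q3]Xaaaa#aa (head 1)
Step 30: aa[q0]aaaa#aa (head 2)
Step 31: aaX[q1]aaa#aa (head 3)
Step 32: aaXa[q1]aa#aa (head 4)
Step 33: aaXaa[q1]a#aa (head 5)
Step 34: aaXaaa[q1]#aa (head 6)
Step 35: aaXaaa#[q2]aa (head 7)
Step 36: aaXaaa#a[q2]a (head 8)
Step 37: aaXaaa#aa[q2]□ (head 9)
Step 38: aaXaaa#a[q3]aa (head 8)
Step 39: aaXaaa#[q3]aaa (head 7)
Step 40: aaXaaa[q3]#aaa (head 6)
Step 41: aaXaa[q3]a#aaa (head 5)
Step 42: aaXa[q3]aa#aaa (head 4)
Step 43: aaX[q3]aaa#aaa (head 3)
Step 44: aa[q3]Xaaa#aaa (head 2)
Step 45: aaa[q0]aaa#aaa (head 3)
Step 46: aaaX[q1]aa#aaa (head 4)
Step 47: aaaXa[q1]a#aaa (head 5)
Step 48: aaaXaa[q1]#aaa (head 6)
Step 49: aaaXaa#[q2]aaa (head 7)
Step 50: aaaXaa#a[q2]aa (head 8)
Step 51: aaaXaa#aa[q2]a (head 9)
Step 52: aaaXaa#aaa[q2]□ (head 10)
Step 53: aaaXaa#aa[q3]aa (head 9)
Step 54: aaaXaa#a[q3]aaa (head 8)
Step 55: aaaXaa#[q3]aaaa (head 7)
Step 56: aaaXaa[q3]#aaaa (head 6)
Step 57: aaaXa[q3]a#aaaa (head 5)
Step 58: aaaX[q3]aa#aaaa (head 4)
Step 59: aaa[q3]Xaa#aaaa (head 3)
Step 60: aaaa[q0]aa#aaaa (head 4)
Step 61: aaaaX[q1]a#aaaa (head 5)
Step 62: aaaaXa[q1]#aaaa (head 6)
Step 63: aaaaXa#[q2]aaaa (head 7)
Step 64: aaaaXa#a[q2]aaa (head 8)
Step 65: aaaaXa#aa[q2]aa (head 9)
Step 66: aaaaXa#aaa[q2]a (head 10)
Step 67: aaaaXa#aaaa[q2]□ (head 11)
Step 68: aaaaXa#aaa[q3]aa (head 10)
Step 69: aaaaXa#aa[q3]aaa (head 9)
Step 70: aaaaXa#a[q3]aaaa (head 8)
Step 71: aaaaXa#[q3]aaaaa (head 7)
Step 72: aaaaXa[q3]#aaaaa (head 6)
Step 73: aaaaX[q3]a#aaaaa (head 5)
Step 74: aaaa[q3]Xa#aaaaa (head 4)
Step 75: aaaaa[q0]a#aaaaa (head 5)
Step 76: aaaaaX[q1]#aaaaa (head 6)
Step 77: aaaaaX#[q2]aaaaa (head 7)
Step 78: aaaaaX#a[q2]aaaa (head 8)
Step 79: aaaaaX#aa[q2]aaa (head 9)
Step 80: aaaaaX#aaa[q2]aa (head 10)
Step 81: aaaaaX#aaaa[q2]a (head 11)
Step 82: aaaaaX#aaaaa[q2]□ (head 12)
Step 83: aaaaaX#aaaa[q3]aa (head 11)
Step 84: aaaaaX#aaa[q3]aaa (head 10)
Step 85: aaaaaX#aa[q3]aaaa (head 9)
Step 86: aaaaaX#a[q3]aaaaa (head 8)
Step 87: aaaaaX#[q3]aaaaaa (head 7)
Step 88: aaaaaX[q3]#aaaaaa (head 6)
Step 89: aaaaa[q3]X#aaaaaa (head 5)
Step 90: aaaaaa[q0]#aaaaaa (head 6)
Step 91: aaaaaa#[q3]aaaaaa (head 7)
Step 92: aaaaaa[q3]#aaaaaa (head 6)
Step 93: aaaaa[q3]a#aaaaaa (head 5)
Step 94: aaaa[q3]aa#aaaaaa (head 4)
Step 95: aaa[q3]aaa#aaaaaa (head 3)
Step 96: aa[q3]aaaa#aaaaaa (head 2)
Step 97: a[q3]aaaaa#aaaaaa (head 1)
Step 98: [q3]aaaaaa#aaaaaa (head 0)
Step 99: [q3]□aaaaaa#aaaaaa (head -1)
Step 100: □[qA]aaaaaa#aaaaaa (head 0)
The machine is in qA, so it halts and accepts.
Number of transitions executed: 100.

Final answer: 100 steps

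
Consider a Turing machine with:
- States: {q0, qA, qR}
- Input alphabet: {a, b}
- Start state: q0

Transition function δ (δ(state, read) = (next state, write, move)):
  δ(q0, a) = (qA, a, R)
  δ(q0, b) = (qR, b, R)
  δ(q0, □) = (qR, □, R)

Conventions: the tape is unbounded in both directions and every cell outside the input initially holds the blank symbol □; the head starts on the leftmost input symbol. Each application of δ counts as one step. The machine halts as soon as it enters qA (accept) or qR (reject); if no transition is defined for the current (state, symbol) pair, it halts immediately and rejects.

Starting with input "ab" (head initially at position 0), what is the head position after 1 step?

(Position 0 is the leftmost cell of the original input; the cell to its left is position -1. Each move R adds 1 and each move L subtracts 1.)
Step 0: [q0]ab (head at position 0)
Step 1: δ(q0, a) = (qA, a, R)  ⊢  a[qA]b (head at position 1)
Head position after 1 step: 1

Final answer: Position 1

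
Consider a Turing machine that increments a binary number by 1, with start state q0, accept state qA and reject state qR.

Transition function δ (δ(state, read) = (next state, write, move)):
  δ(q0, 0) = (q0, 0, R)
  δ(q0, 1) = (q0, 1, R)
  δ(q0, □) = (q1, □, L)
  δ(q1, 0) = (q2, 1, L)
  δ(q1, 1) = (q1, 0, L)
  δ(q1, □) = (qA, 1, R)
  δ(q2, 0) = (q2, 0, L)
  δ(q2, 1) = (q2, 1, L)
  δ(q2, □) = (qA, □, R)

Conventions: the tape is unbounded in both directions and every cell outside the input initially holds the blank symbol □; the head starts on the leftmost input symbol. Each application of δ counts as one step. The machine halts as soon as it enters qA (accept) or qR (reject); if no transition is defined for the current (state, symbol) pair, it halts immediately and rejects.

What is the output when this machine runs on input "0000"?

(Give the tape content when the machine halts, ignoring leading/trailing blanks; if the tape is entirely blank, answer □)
Step 0: [q0]0000 (head at position 0)
Step 1: δ(q0, 0) = (q0, 0, R)  ⊢  0[q0]000 (head at position 1)
Step 2: δ(q0, 0) = (q0, 0, R)  ⊢  00[q0]00 (head at position 2)
Step 3: δ(q0, 0) = (q0, 0, R)  ⊢  000[q0]0 (head at position 3)
Step 4: δ(q0, 0) = (q0, 0, R)  ⊢  0000[q0]□ (head at position 4)
Step 5: δ(q0, □) = (q1, □, L)  ⊢  000[q1]0□ (head at position 3)
Step 6: δ(q1, 0) = (q2, 1, L)  ⊢  00[q2]01□ (head at position 2)
Step 7: δ(q2, 0) = (q2, 0, L)  ⊢  0[q2]001□ (head at position 1)
Step 8: δ(q2, 0) = (q2, 0, L)  ⊢  [q2]0001□ (head at position 0)
Step 9: δ(q2, 0) = (q2, 0, L)  ⊢  [q2]□0001□ (head at position -1)
Step 10: δ(q2, □) = (qA, □, R)  ⊢  □[qA]0001□ (head at position 0)
The machine is in qA, so it halts and accepts.
Tape content when halted (ignoring surrounding blanks): 0001

Final answer: Output: 0001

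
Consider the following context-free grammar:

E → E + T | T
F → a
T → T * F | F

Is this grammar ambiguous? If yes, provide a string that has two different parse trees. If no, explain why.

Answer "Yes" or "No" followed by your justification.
This is the standard stratified expression grammar: '+' is introduced only by the left-recursive rule E → E + T and '*' only by the left-recursive rule T → T * F, with F → a. For any string, the last '+' must be the one produced at the root E (everything after it is a T containing no '+'), and likewise within each T the last '*' is produced at its root. This fixes the parse tree uniquely (left-associative, '*' binding tighter than '+'), so every string has exactly one parse tree.

Final answer: No - the grammar is unambiguous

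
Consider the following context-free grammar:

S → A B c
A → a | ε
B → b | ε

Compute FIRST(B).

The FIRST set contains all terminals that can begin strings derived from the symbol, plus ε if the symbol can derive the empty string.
B → b contributes b; B → ε makes B nullable, contributing ε. FIRST(B) = {b, ε}.

Final answer: {b, ε}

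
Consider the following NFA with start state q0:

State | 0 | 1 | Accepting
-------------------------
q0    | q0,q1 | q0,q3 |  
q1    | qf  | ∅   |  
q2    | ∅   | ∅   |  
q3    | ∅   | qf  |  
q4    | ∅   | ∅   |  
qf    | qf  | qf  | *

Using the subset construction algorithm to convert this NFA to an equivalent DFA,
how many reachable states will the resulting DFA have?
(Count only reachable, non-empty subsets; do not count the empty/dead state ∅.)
Start subset: {q0}
{q0}: on 0 → {q0, q1}, on 1 → {q0, q3}
{q0, q1}: on 0 → {q0, q1, qf}, on 1 → {q0, q3}
{q0, q3}: on 0 → {q0, q1}, on 1 → {q0, q3, qf}
{q0, q1, qf}: on 0 → {q0, q1, qf}, on 1 → {q0, q3, qf}
{q0, q3, qf}: on 0 → {q0, q1, qf}, on 1 → {q0, q3, qf}
Reachable non-empty subsets: {q0}, {q0, q1}, {q0, q3}, {q0, q1, qf}, {q0, q3, qf} — 5 in total.

Final answer: 5 states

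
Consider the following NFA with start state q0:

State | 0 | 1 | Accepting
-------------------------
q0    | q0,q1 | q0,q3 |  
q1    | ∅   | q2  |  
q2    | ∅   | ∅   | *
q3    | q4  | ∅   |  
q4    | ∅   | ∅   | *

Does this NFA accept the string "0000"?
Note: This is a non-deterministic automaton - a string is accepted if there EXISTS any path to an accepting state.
Track the set of states the NFA could be in: start {q0}
Read '0': {q0} → {q0, q1}
Read '0': {q0, q1} → {q0, q1}
Read '0': {q0, q1} → {q0, q1}
Read '0': {q0, q1} → {q0, q1}
Final set {q0, q1} contains no accepting state → rejected.

Final answer: No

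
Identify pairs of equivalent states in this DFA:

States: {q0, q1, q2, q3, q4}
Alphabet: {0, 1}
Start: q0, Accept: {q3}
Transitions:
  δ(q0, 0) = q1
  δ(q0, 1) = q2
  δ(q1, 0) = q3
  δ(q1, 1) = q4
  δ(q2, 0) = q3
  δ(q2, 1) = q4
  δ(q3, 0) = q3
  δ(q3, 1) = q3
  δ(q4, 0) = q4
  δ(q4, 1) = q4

Using the table-filling algorithm:
Round 0 – mark pairs where exactly one state is accepting: (q0,q3), (q1,q3), (q2,q3), (q3,q4)
Round 1 – newly marked: (q0,q1) [on 0: q1 vs q3, already marked]; (q0,q2) [on 0: q1 vs q3, already marked]; (q1,q4) [on 0: q3 vs q4, already marked]; (q2,q4) [on 0: q3 vs q4, already marked]
Round 2 – newly marked: (q0,q4) [on 0: q1 vs q4, already marked]
No further pairs can be marked.
(q1, q2) unmarked: δ(q1,0)=q3, δ(q2,0)=q3; δ(q1,1)=q4, δ(q2,1)=q4 → equivalent
Equivalent pairs: (q1, q2)

Final answer: Equivalent pairs: (q1, q2)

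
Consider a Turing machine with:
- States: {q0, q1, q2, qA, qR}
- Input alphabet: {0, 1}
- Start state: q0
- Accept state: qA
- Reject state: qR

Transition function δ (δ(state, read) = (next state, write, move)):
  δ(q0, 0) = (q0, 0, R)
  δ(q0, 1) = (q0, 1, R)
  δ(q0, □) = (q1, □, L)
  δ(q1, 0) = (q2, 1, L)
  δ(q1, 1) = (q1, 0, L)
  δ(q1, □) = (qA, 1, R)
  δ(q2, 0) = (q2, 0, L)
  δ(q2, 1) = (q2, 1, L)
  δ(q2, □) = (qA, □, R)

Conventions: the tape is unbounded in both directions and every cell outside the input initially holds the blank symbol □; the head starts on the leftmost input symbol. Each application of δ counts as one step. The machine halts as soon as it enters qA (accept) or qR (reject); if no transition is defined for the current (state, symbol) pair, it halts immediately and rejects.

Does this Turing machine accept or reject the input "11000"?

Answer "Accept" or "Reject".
Step 0: [q0]11000 (head at position 0)
Step 1: δ(q0, 1) = (q0, 1, R)  ⊢  1[q0]1000 (head at position 1)
Step 2: δ(q0, 1) = (q0, 1, R)  ⊢  11[q0]000 (head at position 2)
Step 3: δ(q0, 0) = (q0, 0, R)  ⊢  110[q0]00 (head at position 3)
Step 4: δ(q0, 0) = (q0, 0, R)  ⊢  1100[q0]0 (head at position 4)
Step 5: δ(q0, 0) = (q0, 0, R)  ⊢  11000[q0]□ (head at position 5)
Step 6: δ(q0, □) = (q1, □, L)  ⊢  1100[q1]0□ (head at position 4)
Step 7: δ(q1, 0) = (q2, 1, L)  ⊢  110[q2]01□ (head at position 3)
Step 8: δ(q2, 0) = (q2, 0, L)  ⊢  11[q2]001□ (head at position 2)
Step 9: δ(q2, 0) = (q2, 0, L)  ⊢  1[q2]1001□ (head at position 1)
Step 10: δ(q2, 1) = (q2, 1, L)  ⊢  [q2]11001□ (head at position 0)
Step 11: δ(q2, 1) = (q2, 1, L)  ⊢  [q2]□11001□ (head at position -1)
Step 12: δ(q2, □) = (qA, □, R)  ⊢  □[qA]11001□ (head at position 0)
The machine is in qA, so it halts and accepts.

Final answer: Accept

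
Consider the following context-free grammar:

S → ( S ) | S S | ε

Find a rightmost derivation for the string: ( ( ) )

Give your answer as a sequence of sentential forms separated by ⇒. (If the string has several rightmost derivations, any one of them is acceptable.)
Start with S.
Step 1: the rightmost non-terminal is S; apply S → ( S ):  ( S )
Step 2: the rightmost non-terminal is S; apply S → ( S ):  ( ( S ) )
Step 3: the rightmost non-terminal is S; apply S → ε:  ( ( ) )

Final answer: S ⇒ ( S ) ⇒ ( ( S ) ) ⇒ ( ( ) )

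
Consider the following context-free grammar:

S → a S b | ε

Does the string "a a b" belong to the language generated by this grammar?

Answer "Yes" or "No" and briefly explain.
Every derivation applies S → a S b some number n of times and then S → ε, producing a^n b^n with equally many a's and b's. The string a a b has two a's but only one b, so it cannot be derived.

Final answer: No - no valid derivation exists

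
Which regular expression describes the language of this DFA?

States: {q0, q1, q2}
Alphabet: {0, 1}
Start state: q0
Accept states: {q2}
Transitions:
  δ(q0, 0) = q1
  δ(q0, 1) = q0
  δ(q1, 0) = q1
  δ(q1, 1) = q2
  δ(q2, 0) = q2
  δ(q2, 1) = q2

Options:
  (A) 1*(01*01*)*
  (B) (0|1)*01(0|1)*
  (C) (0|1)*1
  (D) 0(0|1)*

Testing sample strings against the DFA:
  '0010' -> accepted
  '11' -> rejected
  '00010' -> accepted
  '0111' -> accepted
Checking each option for a counterexample:
  (A) 1*(01*01*)*: ε is rejected by the DFA but matches the regex → eliminated
  (B) (0|1)*01(0|1)*: agrees with the DFA on all strings of length ≤ 4
  (C) (0|1)*1: '1' is rejected by the DFA but matches the regex → eliminated
  (D) 0(0|1)*: '0' is rejected by the DFA but matches the regex → eliminated
Only (B) (0|1)*01(0|1)* is consistent with the DFA.

Final answer: (B) (0|1)*01(0|1)*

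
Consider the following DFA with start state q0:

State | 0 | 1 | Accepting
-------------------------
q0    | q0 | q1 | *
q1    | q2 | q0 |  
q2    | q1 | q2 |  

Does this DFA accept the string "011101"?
Start in q0.
Read '0': q0 → q0
Read '1': q0 → q1
Read '1': q1 → q0
Read '1': q0 → q1
Read '0': q1 → q2
Read '1': q2 → q2
Final state q2 is not accepting, so the string is rejected.

Final answer: No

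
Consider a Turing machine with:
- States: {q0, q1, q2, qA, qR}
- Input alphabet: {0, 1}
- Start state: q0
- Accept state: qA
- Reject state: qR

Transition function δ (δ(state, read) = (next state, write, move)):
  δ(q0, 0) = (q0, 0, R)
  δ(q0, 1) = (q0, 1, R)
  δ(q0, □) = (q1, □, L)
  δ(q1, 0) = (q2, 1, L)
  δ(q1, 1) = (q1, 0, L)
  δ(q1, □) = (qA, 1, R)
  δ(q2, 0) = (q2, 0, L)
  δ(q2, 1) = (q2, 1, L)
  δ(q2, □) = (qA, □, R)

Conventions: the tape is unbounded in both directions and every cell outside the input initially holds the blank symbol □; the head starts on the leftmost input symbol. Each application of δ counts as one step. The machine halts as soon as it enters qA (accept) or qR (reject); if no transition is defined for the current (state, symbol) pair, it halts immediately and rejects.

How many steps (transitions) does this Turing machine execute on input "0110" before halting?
Step 0: [q0]0110 (head at position 0)
Step 1: δ(q0, 0) = (q0, 0, R)  ⊢  0[q0]110 (head at position 1)
Step 2: δ(q0, 1) = (q0, 1, R)  ⊢  01[q0]10 (head at position 2)
Step 3: δ(q0, 1) = (q0, 1, R)  ⊢  011[q0]0 (head at position 3)
Step 4: δ(q0, 0) = (q0, 0, R)  ⊢  0110[q0]□ (head at position 4)
Step 5: δ(q0, □) = (q1, □, L)  ⊢  011[q1]0□ (head at position 3)
Step 6: δ(q1, 0) = (q2, 1, L)  ⊢  01[q2]11□ (head at position 2)
Step 7: δ(q2, 1) = (q2, 1, L)  ⊢  0[q2]111□ (head at position 1)
Step 8: δ(q2, 1) = (q2, 1, L)  ⊢  [q2]0111□ (head at position 0)
Step 9: δ(q2, 0) = (q2, 0, L)  ⊢  [q2]□0111□ (head at position -1)
Step 10: δ(q2, □) = (qA, □, R)  ⊢  □[qA]0111□ (head at position 0)
The machine is in qA, so it halts and accepts.
Number of transitions executed: 10.

Final answer: 10 steps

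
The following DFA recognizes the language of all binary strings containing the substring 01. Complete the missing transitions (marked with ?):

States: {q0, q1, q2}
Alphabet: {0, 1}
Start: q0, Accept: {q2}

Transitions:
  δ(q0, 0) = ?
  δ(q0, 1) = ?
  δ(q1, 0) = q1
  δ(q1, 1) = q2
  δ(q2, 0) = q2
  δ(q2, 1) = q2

What each state remembers (consistent with the given transitions and accept states):
  q0: 01 not seen yet and the last symbol was not 0
  q1: 01 not seen yet and the last symbol was 0
  q2: the substring 01 has already been seen
Filling in the missing entries:
  δ(q0, 0): in q0 (01 not seen yet and the last symbol was not 0), after reading 0 we have: 01 not seen yet and the last symbol was 0 → q1
  δ(q0, 1): in q0 (01 not seen yet and the last symbol was not 0), after reading 1 we have: 01 not seen yet and the last symbol was not 0 → q0

Final answer: δ(q0, 0) = q1; δ(q0, 1) = q0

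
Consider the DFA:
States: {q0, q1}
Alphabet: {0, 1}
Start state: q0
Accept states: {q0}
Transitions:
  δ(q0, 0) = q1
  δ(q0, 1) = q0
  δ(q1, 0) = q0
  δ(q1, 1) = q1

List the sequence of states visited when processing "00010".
Starting at q0
Read '0': q0 -> q1
Read '0': q1 -> q0
Read '0': q0 -> q1
Read '1': q1 -> q1
Read '0': q1 -> q0

Final answer: q0 -> q1 -> q0 -> q1 -> q1 -> q0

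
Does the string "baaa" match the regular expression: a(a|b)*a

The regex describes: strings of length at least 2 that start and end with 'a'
No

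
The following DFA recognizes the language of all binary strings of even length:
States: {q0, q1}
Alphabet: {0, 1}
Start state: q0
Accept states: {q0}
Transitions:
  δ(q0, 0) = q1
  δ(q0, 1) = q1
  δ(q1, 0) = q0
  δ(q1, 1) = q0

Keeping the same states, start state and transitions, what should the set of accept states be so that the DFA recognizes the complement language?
The DFA is complete (every state has a transition on every symbol), so the complement
is recognized by the same DFA with accepting and non-accepting states swapped.
Original accept states: {q0}
Complement accept states = All states - Original accept states
= {q0, q1} - {q0}
= {q1}
Complement language: strings of ODD length

Final answer: {q1}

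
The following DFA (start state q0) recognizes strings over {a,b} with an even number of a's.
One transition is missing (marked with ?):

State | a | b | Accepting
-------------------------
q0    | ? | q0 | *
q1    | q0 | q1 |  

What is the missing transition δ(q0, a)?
q1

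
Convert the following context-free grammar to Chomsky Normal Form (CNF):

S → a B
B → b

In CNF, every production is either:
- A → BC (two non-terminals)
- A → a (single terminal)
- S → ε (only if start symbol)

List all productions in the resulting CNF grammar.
The grammar has no ε-productions or unit productions to eliminate.
S → a B has terminal a in a right-hand side of length ≥ 2: introduce T_a → a and use T_a in place of a.
B → b is already in CNF (single terminal) – keep it.
S → a B becomes S → T_a B.
Resulting CNF grammar (3 productions): T_a → a; B → b; S → T_a B

Final answer: T_a → a; B → b; S → T_a B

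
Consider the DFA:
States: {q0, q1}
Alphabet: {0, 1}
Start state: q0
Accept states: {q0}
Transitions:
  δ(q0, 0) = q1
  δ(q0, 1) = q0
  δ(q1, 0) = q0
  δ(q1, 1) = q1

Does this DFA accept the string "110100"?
Processing string "110100":
  q0 --1--> q0
  q0 --1--> q0
  q0 --0--> q1
  q1 --1--> q1
  q1 --0--> q0
  q0 --0--> q1
Final state: q1
Accept states: {q0}
q1 is not an accept state, so the string is rejected.

Final answer: No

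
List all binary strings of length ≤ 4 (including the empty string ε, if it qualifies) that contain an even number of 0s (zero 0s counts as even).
Checking every binary string of length 0 to 4:
  Length 0: accepted: ε | rejected: (none)
  Length 1: accepted: 1 | rejected: 0
  Length 2: accepted: 00, 11 | rejected: 01, 10
  Length 3: accepted: 001, 010, 100, 111 | rejected: 000, 011, 101, 110
  Length 4: accepted: 0000, 0011, 0101, 0110, 1001, 1010, 1100, 1111 | rejected: 0001, 0010, 0100, 0111, 1000, 1011, 1101, 1110
Total: 16 string(s).

Final answer: ε, 1, 00, 11, 001, 010, 100, 111, 0000, 0011, 0101, 0110, 1001, 1010, 1100, 1111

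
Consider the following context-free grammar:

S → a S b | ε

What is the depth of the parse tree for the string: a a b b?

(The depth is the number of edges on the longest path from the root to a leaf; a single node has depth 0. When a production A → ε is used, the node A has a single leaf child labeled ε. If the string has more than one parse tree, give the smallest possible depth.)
The only parse tree applies S → a S b 2 times (once per matching a…b pair) and then S → ε.
The S nodes sit at depths 0, 1, …, 2; the innermost S (depth 2) has the single child ε at depth 3.
The terminal leaves a, b are at depths 1..2, so the longest root-to-leaf path is S → S → … → S → ε with 3 edges.
Depth = 3.

Final answer: 3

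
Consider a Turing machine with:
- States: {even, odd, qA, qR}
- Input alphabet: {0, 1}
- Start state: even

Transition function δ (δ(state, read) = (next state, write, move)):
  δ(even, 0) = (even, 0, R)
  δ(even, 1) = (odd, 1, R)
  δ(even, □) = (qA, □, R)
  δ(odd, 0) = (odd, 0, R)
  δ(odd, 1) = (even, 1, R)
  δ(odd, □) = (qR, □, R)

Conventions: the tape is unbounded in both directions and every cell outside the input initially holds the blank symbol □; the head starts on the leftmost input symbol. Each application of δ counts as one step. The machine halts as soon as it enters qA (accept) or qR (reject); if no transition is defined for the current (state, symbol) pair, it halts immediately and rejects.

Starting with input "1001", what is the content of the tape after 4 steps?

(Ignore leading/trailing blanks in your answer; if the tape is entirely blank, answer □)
Step 0: [even]1001 (head at position 0)
Step 1: δ(even, 1) = (odd, 1, R)  ⊢  1[odd]001 (head at position 1)
Step 2: δ(odd, 0) = (odd, 0, R)  ⊢  10[odd]01 (head at position 2)
Step 3: δ(odd, 0) = (odd, 0, R)  ⊢  100[odd]1 (head at position 3)
Step 4: δ(odd, 1) = (even, 1, R)  ⊢  1001[even]□ (head at position 4)
Tape after 4 steps (ignoring surrounding blanks): 1001

Final answer: Tape: 1001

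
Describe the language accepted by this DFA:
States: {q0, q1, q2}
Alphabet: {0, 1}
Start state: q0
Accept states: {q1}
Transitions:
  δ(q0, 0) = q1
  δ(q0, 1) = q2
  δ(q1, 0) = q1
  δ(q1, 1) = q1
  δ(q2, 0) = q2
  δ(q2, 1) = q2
Analyzing the DFA structure:
Start state: q0
Accept states: {q1}
Interpreting what each state remembers (checking against the transitions):
  q0: nothing has been read yet
  q1: the first symbol was 0
  q2: the first symbol was 1 (trap state)
  δ(q0, 0): in q0 (nothing has been read yet), after reading 0 we have: the first symbol was 0 → q1
  δ(q0, 1): in q0 (nothing has been read yet), after reading 1 we have: the first symbol was 1 (trap state) → q2
  δ(q1, 0): in q1 (the first symbol was 0), after reading 0 we have: the first symbol was 0 → q1
  δ(q1, 1): in q1 (the first symbol was 0), after reading 1 we have: the first symbol was 0 → q1
  δ(q2, 0): in q2 (the first symbol was 1 (trap state)), after reading 0 we have: the first symbol was 1 (trap state) → q2
  δ(q2, 1): in q2 (the first symbol was 1 (trap state)), after reading 1 we have: the first symbol was 1 (trap state) → q2
A string is accepted iff it ends in {q1}, i.e. the first symbol was 0.
Language: All binary strings starting with 0

Final answer: All binary strings starting with 0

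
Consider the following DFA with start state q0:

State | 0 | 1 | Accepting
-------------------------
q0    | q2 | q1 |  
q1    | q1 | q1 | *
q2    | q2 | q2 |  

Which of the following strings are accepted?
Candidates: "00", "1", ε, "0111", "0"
"00": q0 → q2 → q2; q2 is not accepting → rejected
"1": q0 → q1; q1 is accepting → accepted
ε: q0; q0 is not accepting → rejected
"0111": q0 → q2 → q2 → q2 → q2; q2 is not accepting → rejected
"0": q0 → q2; q2 is not accepting → rejected

Final answer: "1"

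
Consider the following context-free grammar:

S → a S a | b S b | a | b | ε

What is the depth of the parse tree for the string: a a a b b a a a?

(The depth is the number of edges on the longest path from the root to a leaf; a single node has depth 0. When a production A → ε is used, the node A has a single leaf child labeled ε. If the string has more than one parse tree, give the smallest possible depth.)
The string has even length 8, so its (unique) parse tree peels off matching outer symbols: S → a S a, S → a S a, S → a S a, S → b S b, and finally S → ε for the empty middle.
The S nodes are at depths 0..4; the ε leaf under the innermost S is at depth 5 (terminal leaves are at depths 1..4).
Depth = 5.

Final answer: 5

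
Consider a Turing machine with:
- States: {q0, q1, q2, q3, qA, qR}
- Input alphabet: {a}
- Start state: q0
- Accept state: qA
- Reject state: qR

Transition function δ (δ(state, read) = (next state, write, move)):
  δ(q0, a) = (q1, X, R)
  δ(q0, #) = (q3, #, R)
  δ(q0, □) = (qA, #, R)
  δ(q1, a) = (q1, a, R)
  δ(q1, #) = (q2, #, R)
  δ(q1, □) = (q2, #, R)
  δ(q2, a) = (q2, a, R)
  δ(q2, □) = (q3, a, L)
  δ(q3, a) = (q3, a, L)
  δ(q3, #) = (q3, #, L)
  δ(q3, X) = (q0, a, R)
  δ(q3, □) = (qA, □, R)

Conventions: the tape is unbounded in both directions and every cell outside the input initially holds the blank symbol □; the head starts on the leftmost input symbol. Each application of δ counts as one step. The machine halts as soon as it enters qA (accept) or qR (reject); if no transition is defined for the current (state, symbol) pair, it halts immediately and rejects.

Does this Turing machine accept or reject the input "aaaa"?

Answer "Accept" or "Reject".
Trace (configuration after each step, as tape_left[state]tape_right with head position):
Step 0: [q0]aaaa (head at position 0)
Step 1: X[q1]aaa (head 1)
Step 2: Xa[q1]aa (head 2)
Step 3: Xaa[q1]a (head 3)
Step 4: Xaaa[q1]□ (head 4)
Step 5: Xaaa#[q2]□ (head 5)
Step 6: Xaaa[q3]#a (head 4)
Step 7: Xaa[q3]a#a (head 3)
Step 8: Xa[q3]aa#a (head 2)
Step 9: X[q3]aaa#a (head 1)
Step 10: [q3]Xaaa#a (head 0)
Step 11: a[q0]aaa#a (head 1)
Step 12: aX[q1]aa#a (head 2)
Step 13: aXa[q1]a#a (head 3)
Step 14: aXaa[q1]#a (head 4)
Step 15: aXaa#[q2]a (head 5)
Step 16: aXaa#a[q2]□ (head 6)
Step 17: aXaa#[q3]aa (head 5)
Step 18: aXaa[q3]#aa (head 4)
Step 19: aXa[q3]a#aa (head 3)
Step 20: aX[q3]aa#aa (head 2)
Step 21: a[q3]Xaa#aa (head 1)
Step 22: aa[q0]aa#aa (head 2)
Step 23: aaX[q1]a#aa (head 3)
Step 24: aaXa[q1]#aa (head 4)
Step 25: aaXa#[q2]aa (head 5)
Step 26: aaXa#a[q2]a (head 6)
Step 27: aaXa#aa[q2]□ (head 7)
Step 28: aaXa#a[q3]aa (head 6)
Step 29: aaXa#[q3]aaa (head 5)
Step 30: aaXa[q3]#aaa (head 4)
Step 31: aaX[q3]a#aaa (head 3)
Step 32: aa[q3]Xa#aaa (head 2)
Step 33: aaa[q0]a#aaa (head 3)
Step 34: aaaX[q1]#aaa (head 4)
Step 35: aaaX#[q2]aaa (head 5)
Step 36: aaaX#a[q2]aa (head 6)
Step 37: aaaX#aa[q2]a (head 7)
Step 38: aaaX#aaa[q2]□ (head 8)
Step 39: aaaX#aa[q3]aa (head 7)
Step 40: aaaX#a[q3]aaa (head 6)
Step 41: aaaX#[q3]aaaa (head 5)
Step 42: aaaX[q3]#aaaa (head 4)
Step 43: aaa[q3]X#aaaa (head 3)
Step 44: aaaa[q0]#aaaa (head 4)
Step 45: aaaa#[q3]aaaa (head 5)
Step 46: aaaa[q3]#aaaa (head 4)
Step 47: aaa[q3]a#aaaa (head 3)
Step 48: aa[q3]aa#aaaa (head 2)
Step 49: a[q3]aaa#aaaa (head 1)
Step 50: [q3]aaaa#aaaa (head 0)
Step 51: [q3]□aaaa#aaaa (head -1)
Step 52: □[qA]aaaa#aaaa (head 0)
The machine is in qA, so it halts and accepts.

Final answer: Accept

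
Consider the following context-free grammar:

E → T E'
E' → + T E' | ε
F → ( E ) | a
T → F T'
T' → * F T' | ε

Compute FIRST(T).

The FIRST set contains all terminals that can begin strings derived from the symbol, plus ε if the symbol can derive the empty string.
FIRST(F): F → ( E ) contributes '(' and F → a contributes 'a', so FIRST(F) = {(, a}. F is not nullable.
FIRST(T): T → F T' begins with F, and F is not nullable, so FIRST(T) = FIRST(F) = {(, a}.

Final answer: {(, a}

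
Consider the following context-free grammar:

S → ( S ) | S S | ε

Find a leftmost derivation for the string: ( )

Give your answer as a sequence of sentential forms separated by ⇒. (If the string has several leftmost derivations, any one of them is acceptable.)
Start with S.
Step 1: the leftmost non-terminal is S; apply S → ( S ):  ( S )
Step 2: the leftmost non-terminal is S; apply S → ε:  ( )

Final answer: S ⇒ ( S ) ⇒ ( )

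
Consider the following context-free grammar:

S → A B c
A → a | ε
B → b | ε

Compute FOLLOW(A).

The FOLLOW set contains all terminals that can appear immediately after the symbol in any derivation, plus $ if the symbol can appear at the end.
A occurs in S → A B c followed by B c. Add FIRST(B) minus ε = {b}; B is nullable (B → ε), so what follows B can also follow A: the terminal c. FOLLOW(A) = {b, c}.

Final answer: {b, c}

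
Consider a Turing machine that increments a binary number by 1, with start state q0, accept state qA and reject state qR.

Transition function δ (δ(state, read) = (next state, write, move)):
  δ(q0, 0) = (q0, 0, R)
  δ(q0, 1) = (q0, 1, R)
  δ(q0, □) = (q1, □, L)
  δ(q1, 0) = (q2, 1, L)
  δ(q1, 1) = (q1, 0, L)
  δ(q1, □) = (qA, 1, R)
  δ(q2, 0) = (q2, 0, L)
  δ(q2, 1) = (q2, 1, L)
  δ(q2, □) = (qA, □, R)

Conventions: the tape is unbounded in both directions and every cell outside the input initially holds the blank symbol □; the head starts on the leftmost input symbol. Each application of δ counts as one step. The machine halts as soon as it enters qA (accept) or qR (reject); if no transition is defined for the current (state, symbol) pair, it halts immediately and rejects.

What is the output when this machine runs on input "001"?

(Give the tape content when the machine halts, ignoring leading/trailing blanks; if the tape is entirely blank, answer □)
Step 0: [q0]001 (head at position 0)
Step 1: δ(q0, 0) = (q0, 0, R)  ⊢  0[q0]01 (head at position 1)
Step 2: δ(q0, 0) = (q0, 0, R)  ⊢  00[q0]1 (head at position 2)
Step 3: δ(q0, 1) = (q0, 1, R)  ⊢  001[q0]□ (head at position 3)
Step 4: δ(q0, □) = (q1, □, L)  ⊢  00[q1]1□ (head at position 2)
Step 5: δ(q1, 1) = (q1, 0, L)  ⊢  0[q1]00□ (head at position 1)
Step 6: δ(q1, 0) = (q2, 1, L)  ⊢  [q2]010□ (head at position 0)
Step 7: δ(q2, 0) = (q2, 0, L)  ⊢  [q2]□010□ (head at position -1)
Step 8: δ(q2, □) = (qA, □, R)  ⊢  □[qA]010□ (head at position 0)
The machine is in qA, so it halts and accepts.
Tape content when halted (ignoring surrounding blanks): 010

Final answer: Output: 010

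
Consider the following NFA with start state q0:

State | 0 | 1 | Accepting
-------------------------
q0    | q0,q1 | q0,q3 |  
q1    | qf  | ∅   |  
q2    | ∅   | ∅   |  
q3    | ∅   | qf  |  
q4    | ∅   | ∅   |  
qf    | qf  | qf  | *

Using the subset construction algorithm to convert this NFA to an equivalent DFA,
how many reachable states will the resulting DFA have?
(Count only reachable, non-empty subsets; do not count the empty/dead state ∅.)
Start subset: {q0}
{q0}: on 0 → {q0, q1}, on 1 → {q0, q3}
{q0, q1}: on 0 → {q0, q1, qf}, on 1 → {q0, q3}
{q0, q3}: on 0 → {q0, q1}, on 1 → {q0, q3, qf}
{q0, q1, qf}: on 0 → {q0, q1, qf}, on 1 → {q0, q3, qf}
{q0, q3, qf}: on 0 → {q0, q1, qf}, on 1 → {q0, q3, qf}
Reachable non-empty subsets: {q0}, {q0, q1}, {q0, q3}, {q0, q1, qf}, {q0, q3, qf} — 5 in total.

Final answer: 5 states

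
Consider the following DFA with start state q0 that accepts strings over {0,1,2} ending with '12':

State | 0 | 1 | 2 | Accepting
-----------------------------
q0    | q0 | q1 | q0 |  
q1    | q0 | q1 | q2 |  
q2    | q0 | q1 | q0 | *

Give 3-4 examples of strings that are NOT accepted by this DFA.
Any strings that end in a non-accepting state work; for example:
"0111": q0 → q0 → q1 → q1 → q1; q1 is not accepting → rejected
"0202": q0 → q0 → q0 → q0 → q0; q0 is not accepting → rejected
"2020": q0 → q0 → q0 → q0 → q0; q0 is not accepting → rejected
"2210": q0 → q0 → q0 → q1 → q0; q0 is not accepting → rejected

Final answer: "0111", "0202", "2020", "2210"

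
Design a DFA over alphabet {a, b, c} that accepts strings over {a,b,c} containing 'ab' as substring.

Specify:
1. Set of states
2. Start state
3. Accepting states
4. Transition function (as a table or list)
One valid DFA (any DFA recognizing the same language is acceptable):
States: {q0, q1, q2}
Start: q0
Accepting: {q2}
Transitions (accepting states marked with *):
State | a | b | c | Accepting
-----------------------------
q0    | q1 | q0 | q0 |  
q1    | q1 | q2 | q0 |  
q2    | q2 | q2 | q2 | *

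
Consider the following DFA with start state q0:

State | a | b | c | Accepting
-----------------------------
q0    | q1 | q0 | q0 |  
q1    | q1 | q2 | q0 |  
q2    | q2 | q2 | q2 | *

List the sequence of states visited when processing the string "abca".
q0 → q1 → q2 → q2 → q2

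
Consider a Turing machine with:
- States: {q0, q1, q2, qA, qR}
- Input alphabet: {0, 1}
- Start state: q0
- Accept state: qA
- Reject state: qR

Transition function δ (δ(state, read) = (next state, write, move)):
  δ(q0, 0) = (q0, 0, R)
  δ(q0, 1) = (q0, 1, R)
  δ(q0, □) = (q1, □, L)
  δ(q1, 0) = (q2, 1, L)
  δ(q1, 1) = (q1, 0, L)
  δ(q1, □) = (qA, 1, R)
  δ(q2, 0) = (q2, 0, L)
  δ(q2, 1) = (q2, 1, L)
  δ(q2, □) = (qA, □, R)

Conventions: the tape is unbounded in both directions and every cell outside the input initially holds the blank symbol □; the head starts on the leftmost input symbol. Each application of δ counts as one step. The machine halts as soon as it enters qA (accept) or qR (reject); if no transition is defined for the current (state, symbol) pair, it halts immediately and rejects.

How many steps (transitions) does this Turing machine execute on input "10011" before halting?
Step 0: [q0]10011 (head at position 0)
Step 1: δ(q0, 1) = (q0, 1, R)  ⊢  1[q0]0011 (head at position 1)
Step 2: δ(q0, 0) = (q0, 0, R)  ⊢  10[q0]011 (head at position 2)
Step 3: δ(q0, 0) = (q0, 0, R)  ⊢  100[q0]11 (head at position 3)
Step 4: δ(q0, 1) = (q0, 1, R)  ⊢  1001[q0]1 (head at position 4)
Step 5: δ(q0, 1) = (q0, 1, R)  ⊢  10011[q0]□ (head at position 5)
Step 6: δ(q0, □) = (q1, □, L)  ⊢  1001[q1]1□ (head at position 4)
Step 7: δ(q1, 1) = (q1, 0, L)  ⊢  100[q1]10□ (head at position 3)
Step 8: δ(q1, 1) = (q1, 0, L)  ⊢  10[q1]000□ (head at position 2)
Step 9: δ(q1, 0) = (q2, 1, L)  ⊢  1[q2]0100□ (head at position 1)
Step 10: δ(q2, 0) = (q2, 0, L)  ⊢  [q2]10100□ (head at position 0)
Step 11: δ(q2, 1) = (q2, 1, L)  ⊢  [q2]□10100□ (head at position -1)
Step 12: δ(q2, □) = (qA, □, R)  ⊢  □[qA]10100□ (head at position 0)
The machine is in qA, so it halts and accepts.
Number of transitions executed: 12.

Final answer: 12 steps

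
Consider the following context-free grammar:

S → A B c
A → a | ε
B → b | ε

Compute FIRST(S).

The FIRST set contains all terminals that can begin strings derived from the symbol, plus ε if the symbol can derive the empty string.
FIRST(A) = {a, ε} (A → a | ε) and FIRST(B) = {b, ε} (B → b | ε).
For S → A B c: add FIRST(A) minus ε = {a}; A is nullable, so also add FIRST(B) minus ε = {b}; B is nullable too, so also add FIRST(c) = {c}. The terminal c is never erased, so S is not nullable and ε is not included.
FIRST(S) = {a, b, c}.

Final answer: {a, b, c}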